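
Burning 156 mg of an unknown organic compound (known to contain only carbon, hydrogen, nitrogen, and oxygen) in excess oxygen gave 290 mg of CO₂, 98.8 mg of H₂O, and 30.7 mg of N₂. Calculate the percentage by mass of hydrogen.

mol C = 0.290 g CO₂ ÷ 44.009 g/mol = 0.006590 mol
mol H = 2 × 0.0988 g H₂O ÷ 18.015 g/mol = 0.01097 mol
mol N = 2 × 0.0307 g N₂ ÷ 28.014 g/mol = 0.002192 mol
mass O = 0.156 − (0.07915 + 0.01106 + 0.03070) = 0.03510 g → mol O = 0.03510 ÷ 15.999 = 0.002194 mol
mass % H = 0.01106 g ÷ 0.156 g × 100%

7.1%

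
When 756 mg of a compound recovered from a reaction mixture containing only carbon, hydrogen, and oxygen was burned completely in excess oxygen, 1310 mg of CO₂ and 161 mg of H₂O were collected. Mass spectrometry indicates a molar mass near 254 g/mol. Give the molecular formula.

mol C = 1.31 g CO₂ ÷ 44.009 g/mol = 0.02977 mol
mol H = 2 × 0.161 g H₂O ÷ 18.015 g/mol = 0.01787 mol
mass O = 0.756 − (0.3575 + 0.01802) = 0.3805 g → mol O = 0.3805 ÷ 15.999 = 0.02378 mol
Divide by the smallest (0.01787 mol): C 1.665, H 1.000, O 1.330
Multiplying each by 3 gives whole numbers: C 5.00, H 3.00, O 3.99
Empirical formula: C5H3O4
Empirical-formula mass = 127.07 g/mol; 254 ÷ 127.07 ≈ 2, so the molecular formula is C10H6O8.

C10H6O8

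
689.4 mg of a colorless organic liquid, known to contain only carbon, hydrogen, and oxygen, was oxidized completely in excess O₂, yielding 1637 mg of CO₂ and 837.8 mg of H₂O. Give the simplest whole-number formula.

mol C = 1.637 g CO₂ ÷ 44.009 g/mol = 0.037197 mol
mol H = 2 × 0.8378 g H₂O ÷ 18.015 g/mol = 0.093011 mol
mass O = 0.6894 − (0.44677 + 0.093755) = 0.14887 g → mol O = 0.14887 ÷ 15.999 = 0.0093051 mol
Divide by the smallest (0.0093051 mol): C 3.997, H 9.996, O 1.000

C4H10O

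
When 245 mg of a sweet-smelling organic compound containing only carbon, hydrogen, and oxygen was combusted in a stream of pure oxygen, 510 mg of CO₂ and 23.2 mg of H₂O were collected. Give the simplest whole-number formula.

C9H2O5

mol C = 0.510 g CO₂ ÷ 44.009 g/mol = 0.01159 mol
mol H = 2 × 0.0232 g H₂O ÷ 18.015 g/mol = 0.002576 mol
mass O = 0.245 − (0.1392 + 0.002596) = 0.1032 g → mol O = 0.1032 ÷ 15.999 = 0.006451 mol
Divide by the smallest (0.002576 mol): C 4.499, H 1.000, O 2.505
Multiplying each by 2 gives whole numbers: C 9.00, H 2.00, O 5.01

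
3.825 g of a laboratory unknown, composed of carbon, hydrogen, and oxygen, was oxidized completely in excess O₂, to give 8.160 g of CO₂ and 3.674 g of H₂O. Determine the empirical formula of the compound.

mol C = 8.160 g CO₂ ÷ 44.009 g/mol = 0.18542 mol
mol H = 2 × 3.674 g H₂O ÷ 18.015 g/mol = 0.40788 mol
mass O = 3.825 − (2.2270 + 0.41115) = 1.1868 g → mol O = 1.1868 ÷ 15.999 = 0.074181 mol
Divide by the smallest (0.074181 mol): C 2.500, H 5.499, O 1.000
Multiplying each by 2 gives whole numbers: C 5.00, H 11.00, O 2.00

C5H11O2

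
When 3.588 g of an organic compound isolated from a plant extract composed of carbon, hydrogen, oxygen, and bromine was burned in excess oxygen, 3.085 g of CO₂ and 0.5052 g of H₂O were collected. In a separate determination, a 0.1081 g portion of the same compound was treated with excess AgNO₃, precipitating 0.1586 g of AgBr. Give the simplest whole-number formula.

mol C = 3.085 g CO₂ ÷ 44.009 g/mol = 0.070099 mol
mol H = 2 × 0.5052 g H₂O ÷ 18.015 g/mol = 0.056087 mol
From the AgBr data: mol Br per gram of compound = (0.1586 ÷ 187.772) ÷ 0.1081 = 0.0078135 mol/g, so in the 3.588 g combustion sample mol Br = 0.028035 mol
mass O = 3.588 − (0.84196 + 0.056535 + 2.2401) = 0.44940 g → mol O = 0.44940 ÷ 15.999 = 0.028089 mol
Divide by the smallest (0.028035 mol): C 2.500, H 2.001, Br 1.000, O 1.002
Multiplying each by 2 gives whole numbers: C 5.00, H 4.00, Br 2.00, O 2.00

C5H4Br2O2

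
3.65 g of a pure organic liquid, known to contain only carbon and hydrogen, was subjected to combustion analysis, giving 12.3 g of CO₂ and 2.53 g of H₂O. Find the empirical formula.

CH

mol C = 12.3 g CO₂ ÷ 44.009 g/mol = 0.2795 mol
mol H = 2 × 2.53 g H₂O ÷ 18.015 g/mol = 0.2809 mol
Divide by the smallest (0.2795 mol): C 1.000, H 1.005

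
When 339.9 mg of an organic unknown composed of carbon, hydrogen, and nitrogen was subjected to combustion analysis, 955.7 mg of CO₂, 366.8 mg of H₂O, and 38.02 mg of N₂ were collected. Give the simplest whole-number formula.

mol C = 0.9557 g CO₂ ÷ 44.009 g/mol = 0.021716 mol
mol H = 2 × 0.3668 g H₂O ÷ 18.015 g/mol = 0.040722 mol
mol N = 2 × 0.03802 g N₂ ÷ 28.014 g/mol = 0.0027144 mol
Divide by the smallest (0.0027144 mol): C 8.000, H 15.002, N 1.000

C8H15N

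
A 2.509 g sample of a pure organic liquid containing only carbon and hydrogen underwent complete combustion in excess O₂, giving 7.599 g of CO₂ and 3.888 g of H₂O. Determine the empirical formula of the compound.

mol C = 7.599 g CO₂ ÷ 44.009 g/mol = 0.17267 mol
mol H = 2 × 3.888 g H₂O ÷ 18.015 g/mol = 0.43164 mol
Divide by the smallest (0.17267 mol): C 1.000, H 2.500
Multiplying each by 2 gives whole numbers: C 2.00, H 5.00

C2H5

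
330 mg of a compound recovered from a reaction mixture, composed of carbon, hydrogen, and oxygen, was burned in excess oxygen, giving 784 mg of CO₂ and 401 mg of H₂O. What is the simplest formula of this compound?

C4H10O

mol C = 0.784 g CO₂ ÷ 44.009 g/mol = 0.01781 mol
mol H = 2 × 0.401 g H₂O ÷ 18.015 g/mol = 0.04452 mol
mass O = 0.330 − (0.2140 + 0.04487) = 0.07115 g → mol O = 0.07115 ÷ 15.999 = 0.004447 mol
Divide by the smallest (0.004447 mol): C 4.006, H 10.010, O 1.000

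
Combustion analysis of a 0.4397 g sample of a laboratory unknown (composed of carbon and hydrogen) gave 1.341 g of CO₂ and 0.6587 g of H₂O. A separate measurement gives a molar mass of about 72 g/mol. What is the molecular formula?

mol C = 1.341 g CO₂ ÷ 44.009 g/mol = 0.030471 mol
mol H = 2 × 0.6587 g H₂O ÷ 18.015 g/mol = 0.073128 mol
Divide by the smallest (0.030471 mol): C 1.000, H 2.400
Multiplying each by 5 gives whole numbers: C 5.00, H 12.00
Empirical formula: C5H12
Empirical-formula mass = 72.15 g/mol; 72 ÷ 72.15 ≈ 1, so the molecular formula is C5H12.

C5H12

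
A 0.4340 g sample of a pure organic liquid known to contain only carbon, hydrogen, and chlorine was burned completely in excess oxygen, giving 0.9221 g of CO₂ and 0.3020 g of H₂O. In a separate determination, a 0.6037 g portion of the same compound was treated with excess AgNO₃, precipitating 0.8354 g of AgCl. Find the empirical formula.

mol C = 0.9221 g CO₂ ÷ 44.009 g/mol = 0.020953 mol
mol H = 2 × 0.3020 g H₂O ÷ 18.015 g/mol = 0.033528 mol
From the AgCl data: mol Cl per gram of compound = (0.8354 ÷ 143.318) ÷ 0.6037 = 0.0096555 mol/g, so in the 0.4340 g combustion sample mol Cl = 0.0041905 mol
Divide by the smallest (0.0041905 mol): C 5.000, H 8.001, Cl 1.000

C5H8Cl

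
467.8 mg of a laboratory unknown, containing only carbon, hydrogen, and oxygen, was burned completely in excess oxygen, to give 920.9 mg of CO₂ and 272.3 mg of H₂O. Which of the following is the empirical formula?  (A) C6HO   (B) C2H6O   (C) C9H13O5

(C) C9H13O5

mol C = 0.9209 g CO₂ ÷ 44.009 g/mol = 0.020925 mol
mol H = 2 × 0.2723 g H₂O ÷ 18.015 g/mol = 0.030230 mol
mass O = 0.4678 − (0.25133 + 0.030472) = 0.18599 g → mol O = 0.18599 ÷ 15.999 = 0.011625 mol
Divide by the smallest (0.011625 mol): C 1.800, H 2.600, O 1.000
Multiplying each by 5 gives whole numbers: C 9.00, H 13.00, O 5.00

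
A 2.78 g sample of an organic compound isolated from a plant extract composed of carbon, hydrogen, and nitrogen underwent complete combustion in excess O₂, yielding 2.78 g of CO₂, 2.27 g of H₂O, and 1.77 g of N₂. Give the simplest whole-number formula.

CH4N2

mol C = 2.78 g CO₂ ÷ 44.009 g/mol = 0.06317 mol
mol H = 2 × 2.27 g H₂O ÷ 18.015 g/mol = 0.2520 mol
mol N = 2 × 1.77 g N₂ ÷ 28.014 g/mol = 0.1264 mol
Divide by the smallest (0.06317 mol): C 1.000, H 3.989, N 2.000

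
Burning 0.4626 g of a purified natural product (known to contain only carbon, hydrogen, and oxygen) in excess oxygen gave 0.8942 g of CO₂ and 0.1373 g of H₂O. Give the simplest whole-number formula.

C8H6O5

mol C = 0.8942 g CO₂ ÷ 44.009 g/mol = 0.020319 mol
mol H = 2 × 0.1373 g H₂O ÷ 18.015 g/mol = 0.015243 mol
mass O = 0.4626 − (0.24405 + 0.015365) = 0.20319 g → mol O = 0.20319 ÷ 15.999 = 0.012700 mol
Divide by the smallest (0.012700 mol): C 1.600, H 1.200, O 1.000
Multiplying each by 5 gives whole numbers: C 8.00, H 6.00, O 5.00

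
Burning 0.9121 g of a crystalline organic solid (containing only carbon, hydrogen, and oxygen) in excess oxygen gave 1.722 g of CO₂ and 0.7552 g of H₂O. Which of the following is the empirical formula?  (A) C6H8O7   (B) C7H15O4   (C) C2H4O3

(B) C7H15O4

mol C = 1.722 g CO₂ ÷ 44.009 g/mol = 0.039128 mol
mol H = 2 × 0.7552 g H₂O ÷ 18.015 g/mol = 0.083841 mol
mass O = 0.9121 − (0.46997 + 0.084512) = 0.35762 g → mol O = 0.35762 ÷ 15.999 = 0.022352 mol
Divide by the smallest (0.022352 mol): C 1.751, H 3.751, O 1.000
Multiplying each by 4 gives whole numbers: C 7.00, H 15.00, O 4.00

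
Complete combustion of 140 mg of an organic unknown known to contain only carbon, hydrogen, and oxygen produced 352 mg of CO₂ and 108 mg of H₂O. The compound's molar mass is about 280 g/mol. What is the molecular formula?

C16H24O4

mol C = 0.352 g CO₂ ÷ 44.009 g/mol = 0.007998 mol
mol H = 2 × 0.108 g H₂O ÷ 18.015 g/mol = 0.01199 mol
mass O = 0.140 − (0.09607 + 0.01209) = 0.03185 g → mol O = 0.03185 ÷ 15.999 = 0.001990 mol
Divide by the smallest (0.001990 mol): C 4.018, H 6.024, O 1.000
Empirical formula: C4H6O
Empirical-formula mass = 70.09 g/mol; 280 ÷ 70.09 ≈ 4, so the molecular formula is C16H24O4.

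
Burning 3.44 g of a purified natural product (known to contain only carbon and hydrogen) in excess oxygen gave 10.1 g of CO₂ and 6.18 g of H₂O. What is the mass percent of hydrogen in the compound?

mol C = 10.1 g CO₂ ÷ 44.009 g/mol = 0.2295 mol
mol H = 2 × 6.18 g H₂O ÷ 18.015 g/mol = 0.6861 mol
mass % H = 0.6916 g ÷ 3.44 g × 100%

20.1%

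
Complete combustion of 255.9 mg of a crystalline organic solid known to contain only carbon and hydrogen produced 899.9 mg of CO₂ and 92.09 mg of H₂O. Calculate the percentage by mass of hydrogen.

mol C = 0.8999 g CO₂ ÷ 44.009 g/mol = 0.020448 mol
mol H = 2 × 0.09209 g H₂O ÷ 18.015 g/mol = 0.010224 mol
mass % H = 0.010305 g ÷ 0.2559 g × 100%

4.03%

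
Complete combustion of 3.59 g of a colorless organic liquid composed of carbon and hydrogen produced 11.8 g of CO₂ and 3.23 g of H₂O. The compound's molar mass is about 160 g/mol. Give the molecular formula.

mol C = 11.8 g CO₂ ÷ 44.009 g/mol = 0.2681 mol
mol H = 2 × 3.23 g H₂O ÷ 18.015 g/mol = 0.3586 mol
Divide by the smallest (0.2681 mol): C 1.000, H 1.337
Multiplying each by 3 gives whole numbers: C 3.00, H 4.01
Empirical formula: C3H4
Empirical-formula mass = 40.06 g/mol; 160 ÷ 40.06 ≈ 4, so the molecular formula is C12H16.

C12H16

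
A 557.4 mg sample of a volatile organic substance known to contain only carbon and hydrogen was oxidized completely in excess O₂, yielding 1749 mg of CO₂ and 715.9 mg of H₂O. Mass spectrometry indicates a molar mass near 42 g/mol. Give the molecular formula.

C3H6

mol C = 1.749 g CO₂ ÷ 44.009 g/mol = 0.039742 mol
mol H = 2 × 0.7159 g H₂O ÷ 18.015 g/mol = 0.079478 mol
Divide by the smallest (0.039742 mol): C 1.000, H 2.000
Empirical formula: CH2
Empirical-formula mass = 14.03 g/mol; 42 ÷ 14.03 ≈ 3, so the molecular formula is C3H6.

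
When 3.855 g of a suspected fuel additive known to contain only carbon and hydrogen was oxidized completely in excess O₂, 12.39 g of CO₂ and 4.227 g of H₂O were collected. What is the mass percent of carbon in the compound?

mol C = 12.39 g CO₂ ÷ 44.009 g/mol = 0.28153 mol
mol H = 2 × 4.227 g H₂O ÷ 18.015 g/mol = 0.46928 mol
mass % C = 3.3815 g ÷ 3.855 g × 100%

87.72%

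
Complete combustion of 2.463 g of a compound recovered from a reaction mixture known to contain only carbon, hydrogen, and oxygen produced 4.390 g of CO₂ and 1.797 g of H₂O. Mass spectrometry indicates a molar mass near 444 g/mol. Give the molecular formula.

mol C = 4.390 g CO₂ ÷ 44.009 g/mol = 0.099752 mol
mol H = 2 × 1.797 g H₂O ÷ 18.015 g/mol = 0.19950 mol
mass O = 2.463 − (1.1981 + 0.20110) = 1.0638 g → mol O = 1.0638 ÷ 15.999 = 0.066490 mol
Divide by the smallest (0.066490 mol): C 1.500, H 3.000, O 1.000
Multiplying each by 2 gives whole numbers: C 3.00, H 6.00, O 2.00
Empirical formula: C3H6O2
Empirical-formula mass = 74.08 g/mol; 444 ÷ 74.08 ≈ 6, so the molecular formula is C18H36O12.

C18H36O12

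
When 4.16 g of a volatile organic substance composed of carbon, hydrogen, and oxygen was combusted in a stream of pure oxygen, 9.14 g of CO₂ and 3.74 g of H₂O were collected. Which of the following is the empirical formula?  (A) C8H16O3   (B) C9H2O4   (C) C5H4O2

(A) C8H16O3

mol C = 9.14 g CO₂ ÷ 44.009 g/mol = 0.2077 mol
mol H = 2 × 3.74 g H₂O ÷ 18.015 g/mol = 0.4152 mol
mass O = 4.16 − (2.495 + 0.4185) = 1.247 g → mol O = 1.247 ÷ 15.999 = 0.07794 mol
Divide by the smallest (0.07794 mol): C 2.665, H 5.327, O 1.000
Multiplying each by 3 gives whole numbers: C 7.99, H 15.98, O 3.00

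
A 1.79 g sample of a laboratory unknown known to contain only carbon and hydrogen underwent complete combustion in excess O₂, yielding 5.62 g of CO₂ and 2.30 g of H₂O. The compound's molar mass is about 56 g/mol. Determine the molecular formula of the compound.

C4H8

mol C = 5.62 g CO₂ ÷ 44.009 g/mol = 0.1277 mol
mol H = 2 × 2.30 g H₂O ÷ 18.015 g/mol = 0.2553 mol
Divide by the smallest (0.1277 mol): C 1.000, H 2.000
Empirical formula: CH2
Empirical-formula mass = 14.03 g/mol; 56 ÷ 14.03 ≈ 4, so the molecular formula is C4H8.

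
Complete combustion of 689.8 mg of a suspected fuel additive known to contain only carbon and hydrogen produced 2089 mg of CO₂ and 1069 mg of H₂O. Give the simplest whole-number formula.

mol C = 2.089 g CO₂ ÷ 44.009 g/mol = 0.047468 mol
mol H = 2 × 1.069 g H₂O ÷ 18.015 g/mol = 0.11868 mol
Divide by the smallest (0.047468 mol): C 1.000, H 2.500
Multiplying each by 2 gives whole numbers: C 2.00, H 5.00

C2H5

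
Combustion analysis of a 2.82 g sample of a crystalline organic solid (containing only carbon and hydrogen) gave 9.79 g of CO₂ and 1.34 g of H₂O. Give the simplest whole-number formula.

mol C = 9.79 g CO₂ ÷ 44.009 g/mol = 0.2225 mol
mol H = 2 × 1.34 g H₂O ÷ 18.015 g/mol = 0.1488 mol
Divide by the smallest (0.1488 mol): C 1.495, H 1.000
Multiplying each by 2 gives whole numbers: C 2.99, H 2.00

C3H2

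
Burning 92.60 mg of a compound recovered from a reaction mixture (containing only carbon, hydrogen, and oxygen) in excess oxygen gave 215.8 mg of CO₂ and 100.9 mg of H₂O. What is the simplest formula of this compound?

mol C = 0.2158 g CO₂ ÷ 44.009 g/mol = 0.0049035 mol
mol H = 2 × 0.1009 g H₂O ÷ 18.015 g/mol = 0.011202 mol
mass O = 0.09260 − (0.058896 + 0.011291) = 0.022412 g → mol O = 0.022412 ÷ 15.999 = 0.0014008 mol
Divide by the smallest (0.0014008 mol): C 3.500, H 7.996, O 1.000
Multiplying each by 2 gives whole numbers: C 7.00, H 15.99, O 2.00

C7H16O2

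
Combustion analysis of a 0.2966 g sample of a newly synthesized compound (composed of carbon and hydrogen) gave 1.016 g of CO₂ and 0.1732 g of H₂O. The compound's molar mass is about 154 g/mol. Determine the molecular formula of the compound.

mol C = 1.016 g CO₂ ÷ 44.009 g/mol = 0.023086 mol
mol H = 2 × 0.1732 g H₂O ÷ 18.015 g/mol = 0.019228 mol
Divide by the smallest (0.019228 mol): C 1.201, H 1.000
Multiplying each by 5 gives whole numbers: C 6.00, H 5.00
Empirical formula: C6H5
Empirical-formula mass = 77.11 g/mol; 154 ÷ 77.11 ≈ 2, so the molecular formula is C12H10.

C12H10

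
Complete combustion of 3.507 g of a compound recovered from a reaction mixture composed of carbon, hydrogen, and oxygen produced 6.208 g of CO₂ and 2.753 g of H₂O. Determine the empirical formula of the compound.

mol C = 6.208 g CO₂ ÷ 44.009 g/mol = 0.14106 mol
mol H = 2 × 2.753 g H₂O ÷ 18.015 g/mol = 0.30563 mol
mass O = 3.507 − (1.6943 + 0.30808) = 1.5046 g → mol O = 1.5046 ÷ 15.999 = 0.094045 mol
Divide by the smallest (0.094045 mol): C 1.500, H 3.250, O 1.000
Multiplying each by 4 gives whole numbers: C 6.00, H 13.00, O 4.00

C6H13O4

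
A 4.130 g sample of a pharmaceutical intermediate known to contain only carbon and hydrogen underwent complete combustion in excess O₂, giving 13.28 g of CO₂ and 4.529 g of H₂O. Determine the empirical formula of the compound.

C3H5

mol C = 13.28 g CO₂ ÷ 44.009 g/mol = 0.30176 mol
mol H = 2 × 4.529 g H₂O ÷ 18.015 g/mol = 0.50280 mol
Divide by the smallest (0.30176 mol): C 1.000, H 1.666
Multiplying each by 3 gives whole numbers: C 3.00, H 5.00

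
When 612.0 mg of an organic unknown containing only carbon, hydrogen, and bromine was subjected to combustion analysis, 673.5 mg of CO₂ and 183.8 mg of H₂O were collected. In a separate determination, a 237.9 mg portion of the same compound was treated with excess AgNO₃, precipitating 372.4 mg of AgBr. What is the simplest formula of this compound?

mol C = 0.6735 g CO₂ ÷ 44.009 g/mol = 0.015304 mol
mol H = 2 × 0.1838 g H₂O ÷ 18.015 g/mol = 0.020405 mol
From the AgBr data: mol Br per gram of compound = (0.3724 ÷ 187.772) ÷ 0.2379 = 0.0083365 mol/g, so in the 0.6120 g combustion sample mol Br = 0.0051019 mol
Divide by the smallest (0.0051019 mol): C 3.000, H 3.999, Br 1.000

C3H4Br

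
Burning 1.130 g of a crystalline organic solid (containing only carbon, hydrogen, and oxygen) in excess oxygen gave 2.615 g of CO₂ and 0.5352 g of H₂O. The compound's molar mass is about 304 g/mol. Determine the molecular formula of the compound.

C16H16O6

mol C = 2.615 g CO₂ ÷ 44.009 g/mol = 0.059420 mol
mol H = 2 × 0.5352 g H₂O ÷ 18.015 g/mol = 0.059417 mol
mass O = 1.130 − (0.71369 + 0.059892) = 0.35642 g → mol O = 0.35642 ÷ 15.999 = 0.022278 mol
Divide by the smallest (0.022278 mol): C 2.667, H 2.667, O 1.000
Multiplying each by 3 gives whole numbers: C 8.00, H 8.00, O 3.00
Empirical formula: C8H8O3
Empirical-formula mass = 152.15 g/mol; 304 ÷ 152.15 ≈ 2, so the molecular formula is C16H16O6.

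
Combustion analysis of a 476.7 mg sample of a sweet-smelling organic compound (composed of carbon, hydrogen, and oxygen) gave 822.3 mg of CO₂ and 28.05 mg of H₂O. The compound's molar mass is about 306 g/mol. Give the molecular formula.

mol C = 0.8223 g CO₂ ÷ 44.009 g/mol = 0.018685 mol
mol H = 2 × 0.02805 g H₂O ÷ 18.015 g/mol = 0.0031141 mol
mass O = 0.4767 − (0.22442 + 0.0031390) = 0.24914 g → mol O = 0.24914 ÷ 15.999 = 0.015572 mol
Divide by the smallest (0.0031141 mol): C 6.000, H 1.000, O 5.001
Empirical formula: C6HO5
Empirical-formula mass = 153.07 g/mol; 306 ÷ 153.07 ≈ 2, so the molecular formula is C12H2O10.

C12H2O10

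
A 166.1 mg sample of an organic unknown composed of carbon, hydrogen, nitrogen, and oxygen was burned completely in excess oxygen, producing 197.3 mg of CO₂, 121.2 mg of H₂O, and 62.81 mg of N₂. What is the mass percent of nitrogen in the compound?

37.81%

mol C = 0.1973 g CO₂ ÷ 44.009 g/mol = 0.0044832 mol
mol H = 2 × 0.1212 g H₂O ÷ 18.015 g/mol = 0.013455 mol
mol N = 2 × 0.06281 g N₂ ÷ 28.014 g/mol = 0.0044842 mol
mass O = 0.1661 − (0.053847 + 0.013563 + 0.062810) = 0.035880 g → mol O = 0.035880 ÷ 15.999 = 0.0022426 mol
mass % N = 0.062810 g ÷ 0.1661 g × 100%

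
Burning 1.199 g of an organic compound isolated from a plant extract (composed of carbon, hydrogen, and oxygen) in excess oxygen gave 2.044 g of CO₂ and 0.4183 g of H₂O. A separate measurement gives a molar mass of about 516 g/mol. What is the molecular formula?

C20H20O16

mol C = 2.044 g CO₂ ÷ 44.009 g/mol = 0.046445 mol
mol H = 2 × 0.4183 g H₂O ÷ 18.015 g/mol = 0.046439 mol
mass O = 1.199 − (0.55785 + 0.046811) = 0.59434 g → mol O = 0.59434 ÷ 15.999 = 0.037148 mol
Divide by the smallest (0.037148 mol): C 1.250, H 1.250, O 1.000
Multiplying each by 4 gives whole numbers: C 5.00, H 5.00, O 4.00
Empirical formula: C5H5O4
Empirical-formula mass = 129.09 g/mol; 516 ÷ 129.09 ≈ 4, so the molecular formula is C20H20O16.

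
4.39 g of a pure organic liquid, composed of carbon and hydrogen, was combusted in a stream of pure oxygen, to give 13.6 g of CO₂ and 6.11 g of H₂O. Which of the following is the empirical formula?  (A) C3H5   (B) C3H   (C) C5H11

(C) C5H11

mol C = 13.6 g CO₂ ÷ 44.009 g/mol = 0.3090 mol
mol H = 2 × 6.11 g H₂O ÷ 18.015 g/mol = 0.6783 mol
Divide by the smallest (0.3090 mol): C 1.000, H 2.195
Multiplying each by 5 gives whole numbers: C 5.00, H 10.98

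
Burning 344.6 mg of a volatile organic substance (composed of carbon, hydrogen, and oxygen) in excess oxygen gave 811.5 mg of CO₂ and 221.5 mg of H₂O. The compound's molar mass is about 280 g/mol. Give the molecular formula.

mol C = 0.8115 g CO₂ ÷ 44.009 g/mol = 0.018439 mol
mol H = 2 × 0.2215 g H₂O ÷ 18.015 g/mol = 0.024591 mol
mass O = 0.3446 − (0.22148 + 0.024787) = 0.098337 g → mol O = 0.098337 ÷ 15.999 = 0.0061464 mol
Divide by the smallest (0.0061464 mol): C 3.000, H 4.001, O 1.000
Empirical formula: C3H4O
Empirical-formula mass = 56.06 g/mol; 280 ÷ 56.06 ≈ 5, so the molecular formula is C15H20O5.

C15H20O5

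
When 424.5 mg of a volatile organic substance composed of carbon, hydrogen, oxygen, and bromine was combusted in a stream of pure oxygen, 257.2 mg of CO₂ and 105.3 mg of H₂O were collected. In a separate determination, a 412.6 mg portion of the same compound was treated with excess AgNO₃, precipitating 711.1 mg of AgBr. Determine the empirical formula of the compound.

C3H6Br2O

mol C = 0.2572 g CO₂ ÷ 44.009 g/mol = 0.0058443 mol
mol H = 2 × 0.1053 g H₂O ÷ 18.015 g/mol = 0.011690 mol
From the AgBr data: mol Br per gram of compound = (0.7111 ÷ 187.772) ÷ 0.4126 = 0.0091785 mol/g, so in the 0.4245 g combustion sample mol Br = 0.0038963 mol
mass O = 0.4245 − (0.070195 + 0.011784 + 0.31133) = 0.031194 g → mol O = 0.031194 ÷ 15.999 = 0.0019497 mol
Divide by the smallest (0.0019497 mol): C 2.997, H 5.996, Br 1.998, O 1.000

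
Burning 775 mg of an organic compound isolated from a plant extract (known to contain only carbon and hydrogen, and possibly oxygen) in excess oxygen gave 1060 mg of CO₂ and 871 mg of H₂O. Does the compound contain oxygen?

yes

mol C = 1.06 g CO₂ ÷ 44.009 g/mol = 0.02409 mol
mol H = 2 × 0.871 g H₂O ÷ 18.015 g/mol = 0.09670 mol
C and H account for only 0.3868 g of the 0.775 g sample; the remaining 0.3882 g must be oxygen.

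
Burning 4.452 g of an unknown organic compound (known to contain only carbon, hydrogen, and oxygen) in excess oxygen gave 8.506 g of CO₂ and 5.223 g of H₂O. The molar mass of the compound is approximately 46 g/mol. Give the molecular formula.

mol C = 8.506 g CO₂ ÷ 44.009 g/mol = 0.19328 mol
mol H = 2 × 5.223 g H₂O ÷ 18.015 g/mol = 0.57985 mol
mass O = 4.452 − (2.3215 + 0.58449) = 1.5460 g → mol O = 1.5460 ÷ 15.999 = 0.096634 mol
Divide by the smallest (0.096634 mol): C 2.000, H 6.001, O 1.000
Empirical formula: C2H6O
Empirical-formula mass = 46.07 g/mol; 46 ÷ 46.07 ≈ 1, so the molecular formula is C2H6O.

C2H6O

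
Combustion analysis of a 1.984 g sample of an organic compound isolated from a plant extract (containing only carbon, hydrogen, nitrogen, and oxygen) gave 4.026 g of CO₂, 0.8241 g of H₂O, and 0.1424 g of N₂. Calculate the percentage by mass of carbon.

55.38%

mol C = 4.026 g CO₂ ÷ 44.009 g/mol = 0.091481 mol
mol H = 2 × 0.8241 g H₂O ÷ 18.015 g/mol = 0.091490 mol
mol N = 2 × 0.1424 g N₂ ÷ 28.014 g/mol = 0.010166 mol
mass O = 1.984 − (1.0988 + 0.092222 + 0.14240) = 0.65060 g → mol O = 0.65060 ÷ 15.999 = 0.040665 mol
mass % C = 1.0988 g ÷ 1.984 g × 100%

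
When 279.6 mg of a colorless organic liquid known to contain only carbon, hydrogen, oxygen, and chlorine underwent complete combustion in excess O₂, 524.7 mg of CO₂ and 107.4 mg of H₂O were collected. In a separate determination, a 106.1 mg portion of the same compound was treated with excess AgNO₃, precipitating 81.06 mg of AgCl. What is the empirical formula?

C8H8ClO3

mol C = 0.5247 g CO₂ ÷ 44.009 g/mol = 0.011923 mol
mol H = 2 × 0.1074 g H₂O ÷ 18.015 g/mol = 0.011923 mol
From the AgCl data: mol Cl per gram of compound = (0.08106 ÷ 143.318) ÷ 0.1061 = 0.0053308 mol/g, so in the 0.2796 g combustion sample mol Cl = 0.0014905 mol
mass O = 0.2796 − (0.14320 + 0.012019 + 0.052838) = 0.071542 g → mol O = 0.071542 ÷ 15.999 = 0.0044716 mol
Divide by the smallest (0.0014905 mol): C 7.999, H 8.000, Cl 1.000, O 3.000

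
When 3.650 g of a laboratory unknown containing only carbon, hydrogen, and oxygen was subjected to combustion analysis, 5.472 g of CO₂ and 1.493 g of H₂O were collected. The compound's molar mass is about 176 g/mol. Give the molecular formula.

mol C = 5.472 g CO₂ ÷ 44.009 g/mol = 0.12434 mol
mol H = 2 × 1.493 g H₂O ÷ 18.015 g/mol = 0.16575 mol
mass O = 3.650 − (1.4934 + 0.16708) = 1.9895 g → mol O = 1.9895 ÷ 15.999 = 0.12435 mol
Divide by the smallest (0.12434 mol): C 1.000, H 1.333, O 1.000
Multiplying each by 3 gives whole numbers: C 3.00, H 4.00, O 3.00
Empirical formula: C3H4O3
Empirical-formula mass = 88.06 g/mol; 176 ÷ 88.06 ≈ 2, so the molecular formula is C6H8O6.

C6H8O6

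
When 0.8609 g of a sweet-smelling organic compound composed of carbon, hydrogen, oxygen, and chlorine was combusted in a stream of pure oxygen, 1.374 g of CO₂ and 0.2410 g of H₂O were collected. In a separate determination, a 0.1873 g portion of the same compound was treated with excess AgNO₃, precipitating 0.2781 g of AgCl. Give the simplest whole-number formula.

C7H6Cl2O2

mol C = 1.374 g CO₂ ÷ 44.009 g/mol = 0.031221 mol
mol H = 2 × 0.2410 g H₂O ÷ 18.015 g/mol = 0.026755 mol
From the AgCl data: mol Cl per gram of compound = (0.2781 ÷ 143.318) ÷ 0.1873 = 0.010360 mol/g, so in the 0.8609 g combustion sample mol Cl = 0.0089190 mol
mass O = 0.8609 − (0.37499 + 0.026970 + 0.31618) = 0.14276 g → mol O = 0.14276 ÷ 15.999 = 0.0089230 mol
Divide by the smallest (0.0089190 mol): C 3.500, H 3.000, Cl 1.000, O 1.000
Multiplying each by 2 gives whole numbers: C 7.00, H 6.00, Cl 2.00, O 2.00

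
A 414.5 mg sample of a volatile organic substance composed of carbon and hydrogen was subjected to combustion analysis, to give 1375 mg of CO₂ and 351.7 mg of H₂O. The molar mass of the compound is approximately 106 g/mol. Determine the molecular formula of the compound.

mol C = 1.375 g CO₂ ÷ 44.009 g/mol = 0.031244 mol
mol H = 2 × 0.3517 g H₂O ÷ 18.015 g/mol = 0.039045 mol
Divide by the smallest (0.031244 mol): C 1.000, H 1.250
Multiplying each by 4 gives whole numbers: C 4.00, H 5.00
Empirical formula: C4H5
Empirical-formula mass = 53.08 g/mol; 106 ÷ 53.08 ≈ 2, so the molecular formula is C8H10.

C8H10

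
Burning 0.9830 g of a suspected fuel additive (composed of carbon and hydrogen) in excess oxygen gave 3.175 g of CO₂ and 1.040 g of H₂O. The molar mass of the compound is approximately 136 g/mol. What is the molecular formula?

mol C = 3.175 g CO₂ ÷ 44.009 g/mol = 0.072144 mol
mol H = 2 × 1.040 g H₂O ÷ 18.015 g/mol = 0.11546 mol
Divide by the smallest (0.072144 mol): C 1.000, H 1.600
Multiplying each by 5 gives whole numbers: C 5.00, H 8.00
Empirical formula: C5H8
Empirical-formula mass = 68.12 g/mol; 136 ÷ 68.12 ≈ 2, so the molecular formula is C10H16.

C10H16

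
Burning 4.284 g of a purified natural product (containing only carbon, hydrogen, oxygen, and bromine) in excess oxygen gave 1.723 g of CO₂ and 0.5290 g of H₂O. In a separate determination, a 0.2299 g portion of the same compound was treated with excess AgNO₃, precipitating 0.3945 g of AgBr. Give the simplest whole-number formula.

mol C = 1.723 g CO₂ ÷ 44.009 g/mol = 0.039151 mol
mol H = 2 × 0.5290 g H₂O ÷ 18.015 g/mol = 0.058729 mol
From the AgBr data: mol Br per gram of compound = (0.3945 ÷ 187.772) ÷ 0.2299 = 0.0091385 mol/g, so in the 4.284 g combustion sample mol Br = 0.039150 mol
mass O = 4.284 − (0.47024 + 0.059199 + 3.1282) = 0.62635 g → mol O = 0.62635 ÷ 15.999 = 0.039149 mol
Divide by the smallest (0.039149 mol): C 1.000, H 1.500, Br 1.000, O 1.000
Multiplying each by 2 gives whole numbers: C 2.00, H 3.00, Br 2.00, O 2.00

C2H3Br2O2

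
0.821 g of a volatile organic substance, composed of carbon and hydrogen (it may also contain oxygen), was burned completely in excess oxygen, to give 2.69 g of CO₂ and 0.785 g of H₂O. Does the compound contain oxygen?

no

mol C = 2.69 g CO₂ ÷ 44.009 g/mol = 0.06112 mol
mol H = 2 × 0.785 g H₂O ÷ 18.015 g/mol = 0.08715 mol
C and H together account for 0.8220 g — essentially the entire 0.821 g sample — so the compound contains no oxygen.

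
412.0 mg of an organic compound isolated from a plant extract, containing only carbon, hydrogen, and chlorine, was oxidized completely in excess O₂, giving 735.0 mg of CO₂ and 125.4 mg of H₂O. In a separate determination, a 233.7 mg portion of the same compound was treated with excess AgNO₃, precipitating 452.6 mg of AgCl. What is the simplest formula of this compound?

C6H5Cl2

mol C = 0.7350 g CO₂ ÷ 44.009 g/mol = 0.016701 mol
mol H = 2 × 0.1254 g H₂O ÷ 18.015 g/mol = 0.013922 mol
From the AgCl data: mol Cl per gram of compound = (0.4526 ÷ 143.318) ÷ 0.2337 = 0.013513 mol/g, so in the 0.4120 g combustion sample mol Cl = 0.0055674 mol
Divide by the smallest (0.0055674 mol): C 3.000, H 2.501, Cl 1.000
Multiplying each by 2 gives whole numbers: C 6.00, H 5.00, Cl 2.00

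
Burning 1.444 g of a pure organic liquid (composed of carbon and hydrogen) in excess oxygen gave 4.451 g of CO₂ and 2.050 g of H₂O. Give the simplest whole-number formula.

C4H9

mol C = 4.451 g CO₂ ÷ 44.009 g/mol = 0.10114 mol
mol H = 2 × 2.050 g H₂O ÷ 18.015 g/mol = 0.22759 mol
Divide by the smallest (0.10114 mol): C 1.000, H 2.250
Multiplying each by 4 gives whole numbers: C 4.00, H 9.00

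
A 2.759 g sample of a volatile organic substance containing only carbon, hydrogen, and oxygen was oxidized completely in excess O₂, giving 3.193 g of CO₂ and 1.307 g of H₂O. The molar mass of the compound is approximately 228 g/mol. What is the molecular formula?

mol C = 3.193 g CO₂ ÷ 44.009 g/mol = 0.072553 mol
mol H = 2 × 1.307 g H₂O ÷ 18.015 g/mol = 0.14510 mol
mass O = 2.759 − (0.87144 + 0.14626) = 1.7413 g → mol O = 1.7413 ÷ 15.999 = 0.10884 mol
Divide by the smallest (0.072553 mol): C 1.000, H 2.000, O 1.500
Multiplying each by 2 gives whole numbers: C 2.00, H 4.00, O 3.00
Empirical formula: C2H4O3
Empirical-formula mass = 76.05 g/mol; 228 ÷ 76.05 ≈ 3, so the molecular formula is C6H12O9.

C6H12O9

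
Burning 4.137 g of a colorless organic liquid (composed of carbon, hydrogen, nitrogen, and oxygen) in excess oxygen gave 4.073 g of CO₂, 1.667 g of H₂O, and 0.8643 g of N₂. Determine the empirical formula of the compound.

mol C = 4.073 g CO₂ ÷ 44.009 g/mol = 0.092549 mol
mol H = 2 × 1.667 g H₂O ÷ 18.015 g/mol = 0.18507 mol
mol N = 2 × 0.8643 g N₂ ÷ 28.014 g/mol = 0.061705 mol
mass O = 4.137 − (1.1116 + 0.18655 + 0.86430) = 1.9745 g → mol O = 1.9745 ÷ 15.999 = 0.12342 mol
Divide by the smallest (0.061705 mol): C 1.500, H 2.999, N 1.000, O 2.000
Multiplying each by 2 gives whole numbers: C 3.00, H 6.00, N 2.00, O 4.00

C3H6N2O4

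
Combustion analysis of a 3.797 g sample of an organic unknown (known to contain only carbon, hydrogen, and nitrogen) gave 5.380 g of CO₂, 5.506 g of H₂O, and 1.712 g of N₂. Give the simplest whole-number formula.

CH5N

mol C = 5.380 g CO₂ ÷ 44.009 g/mol = 0.12225 mol
mol H = 2 × 5.506 g H₂O ÷ 18.015 g/mol = 0.61127 mol
mol N = 2 × 1.712 g N₂ ÷ 28.014 g/mol = 0.12222 mol
Divide by the smallest (0.12222 mol): C 1.000, H 5.001, N 1.000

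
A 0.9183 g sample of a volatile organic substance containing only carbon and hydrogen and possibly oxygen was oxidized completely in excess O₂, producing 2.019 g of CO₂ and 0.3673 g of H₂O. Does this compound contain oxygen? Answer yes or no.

mol C = 2.019 g CO₂ ÷ 44.009 g/mol = 0.045877 mol
mol H = 2 × 0.3673 g H₂O ÷ 18.015 g/mol = 0.040777 mol
C and H account for only 0.59213 g of the 0.9183 g sample; the remaining 0.32617 g must be oxygen.

yes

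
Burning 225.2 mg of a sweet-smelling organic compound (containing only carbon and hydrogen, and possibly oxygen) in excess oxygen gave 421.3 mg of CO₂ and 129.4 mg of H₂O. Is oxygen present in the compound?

yes

mol C = 0.4213 g CO₂ ÷ 44.009 g/mol = 0.0095730 mol
mol H = 2 × 0.1294 g H₂O ÷ 18.015 g/mol = 0.014366 mol
C and H account for only 0.12946 g of the 0.2252 g sample; the remaining 0.095737 g must be oxygen.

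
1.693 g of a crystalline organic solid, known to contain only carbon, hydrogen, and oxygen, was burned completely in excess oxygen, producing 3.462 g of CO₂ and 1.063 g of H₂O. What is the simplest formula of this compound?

C2H3O

mol C = 3.462 g CO₂ ÷ 44.009 g/mol = 0.078666 mol
mol H = 2 × 1.063 g H₂O ÷ 18.015 g/mol = 0.11801 mol
mass O = 1.693 − (0.94485 + 0.11896) = 0.62919 g → mol O = 0.62919 ÷ 15.999 = 0.039327 mol
Divide by the smallest (0.039327 mol): C 2.000, H 3.001, O 1.000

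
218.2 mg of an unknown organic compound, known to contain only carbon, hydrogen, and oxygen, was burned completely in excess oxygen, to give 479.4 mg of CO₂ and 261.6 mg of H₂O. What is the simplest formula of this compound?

C3H8O

mol C = 0.4794 g CO₂ ÷ 44.009 g/mol = 0.010893 mol
mol H = 2 × 0.2616 g H₂O ÷ 18.015 g/mol = 0.029042 mol
mass O = 0.2182 − (0.13084 + 0.029275) = 0.058087 g → mol O = 0.058087 ÷ 15.999 = 0.0036306 mol
Divide by the smallest (0.0036306 mol): C 3.000, H 7.999, O 1.000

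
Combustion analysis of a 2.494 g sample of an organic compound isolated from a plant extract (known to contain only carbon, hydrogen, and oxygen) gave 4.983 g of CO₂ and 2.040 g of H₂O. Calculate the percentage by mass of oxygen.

36.32%

mol C = 4.983 g CO₂ ÷ 44.009 g/mol = 0.11323 mol
mol H = 2 × 2.040 g H₂O ÷ 18.015 g/mol = 0.22648 mol
mass O = 2.494 − (1.3600 + 0.22829) = 0.90574 g → mol O = 0.90574 ÷ 15.999 = 0.056612 mol
mass % O = 0.90574 g ÷ 2.494 g × 100%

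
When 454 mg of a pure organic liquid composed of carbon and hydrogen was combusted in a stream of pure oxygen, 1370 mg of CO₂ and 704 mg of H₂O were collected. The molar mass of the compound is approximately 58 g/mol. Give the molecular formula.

C4H10

mol C = 1.37 g CO₂ ÷ 44.009 g/mol = 0.03113 mol
mol H = 2 × 0.704 g H₂O ÷ 18.015 g/mol = 0.07816 mol
Divide by the smallest (0.03113 mol): C 1.000, H 2.511
Multiplying each by 2 gives whole numbers: C 2.00, H 5.02
Empirical formula: C2H5
Empirical-formula mass = 29.06 g/mol; 58 ÷ 29.06 ≈ 2, so the molecular formula is C4H10.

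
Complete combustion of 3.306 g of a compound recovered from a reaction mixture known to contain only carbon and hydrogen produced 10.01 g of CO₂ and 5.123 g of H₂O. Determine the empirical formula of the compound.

C2H5

mol C = 10.01 g CO₂ ÷ 44.009 g/mol = 0.22745 mol
mol H = 2 × 5.123 g H₂O ÷ 18.015 g/mol = 0.56875 mol
Divide by the smallest (0.22745 mol): C 1.000, H 2.501
Multiplying each by 2 gives whole numbers: C 2.00, H 5.00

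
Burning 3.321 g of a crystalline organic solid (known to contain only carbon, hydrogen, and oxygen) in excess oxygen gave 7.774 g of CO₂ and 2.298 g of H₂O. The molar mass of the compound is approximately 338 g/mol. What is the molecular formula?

C18H26O6

mol C = 7.774 g CO₂ ÷ 44.009 g/mol = 0.17665 mol
mol H = 2 × 2.298 g H₂O ÷ 18.015 g/mol = 0.25512 mol
mass O = 3.321 − (2.1217 + 0.25716) = 0.94215 g → mol O = 0.94215 ÷ 15.999 = 0.058888 mol
Divide by the smallest (0.058888 mol): C 3.000, H 4.332, O 1.000
Multiplying each by 3 gives whole numbers: C 9.00, H 13.00, O 3.00
Empirical formula: C9H13O3
Empirical-formula mass = 169.20 g/mol; 338 ÷ 169.20 ≈ 2, so the molecular formula is C18H26O6.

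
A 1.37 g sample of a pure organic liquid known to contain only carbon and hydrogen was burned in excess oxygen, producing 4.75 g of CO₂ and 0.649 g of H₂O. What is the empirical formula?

mol C = 4.75 g CO₂ ÷ 44.009 g/mol = 0.1079 mol
mol H = 2 × 0.649 g H₂O ÷ 18.015 g/mol = 0.07205 mol
Divide by the smallest (0.07205 mol): C 1.498, H 1.000
Multiplying each by 2 gives whole numbers: C 3.00, H 2.00

C3H2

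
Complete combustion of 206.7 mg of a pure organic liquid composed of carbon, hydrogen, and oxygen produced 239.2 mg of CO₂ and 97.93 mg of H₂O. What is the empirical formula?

C2H4O3

mol C = 0.2392 g CO₂ ÷ 44.009 g/mol = 0.0054353 mol
mol H = 2 × 0.09793 g H₂O ÷ 18.015 g/mol = 0.010872 mol
mass O = 0.2067 − (0.065283 + 0.010959) = 0.13046 g → mol O = 0.13046 ÷ 15.999 = 0.0081541 mol
Divide by the smallest (0.0054353 mol): C 1.000, H 2.000, O 1.500
Multiplying each by 2 gives whole numbers: C 2.00, H 4.00, O 3.00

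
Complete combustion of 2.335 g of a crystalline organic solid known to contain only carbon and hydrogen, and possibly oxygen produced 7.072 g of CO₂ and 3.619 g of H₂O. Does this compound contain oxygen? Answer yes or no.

no

mol C = 7.072 g CO₂ ÷ 44.009 g/mol = 0.16069 mol
mol H = 2 × 3.619 g H₂O ÷ 18.015 g/mol = 0.40178 mol
C and H together account for 2.3351 g — essentially the entire 2.335 g sample — so the compound contains no oxygen.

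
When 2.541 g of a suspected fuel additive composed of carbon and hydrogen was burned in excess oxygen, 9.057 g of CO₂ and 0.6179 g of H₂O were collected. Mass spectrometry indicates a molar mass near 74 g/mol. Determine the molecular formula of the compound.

C6H2

mol C = 9.057 g CO₂ ÷ 44.009 g/mol = 0.20580 mol
mol H = 2 × 0.6179 g H₂O ÷ 18.015 g/mol = 0.068598 mol
Divide by the smallest (0.068598 mol): C 3.000, H 1.000
Empirical formula: C3H
Empirical-formula mass = 37.04 g/mol; 74 ÷ 37.04 ≈ 2, so the molecular formula is C6H2.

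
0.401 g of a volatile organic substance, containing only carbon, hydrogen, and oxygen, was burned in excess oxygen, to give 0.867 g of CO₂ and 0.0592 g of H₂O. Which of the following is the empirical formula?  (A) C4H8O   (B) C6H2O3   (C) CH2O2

(B) C6H2O3

mol C = 0.867 g CO₂ ÷ 44.009 g/mol = 0.01970 mol
mol H = 2 × 0.0592 g H₂O ÷ 18.015 g/mol = 0.006572 mol
mass O = 0.401 − (0.2366 + 0.006625) = 0.1578 g → mol O = 0.1578 ÷ 15.999 = 0.009860 mol
Divide by the smallest (0.006572 mol): C 2.998, H 1.000, O 1.500
Multiplying each by 2 gives whole numbers: C 6.00, H 2.00, O 3.00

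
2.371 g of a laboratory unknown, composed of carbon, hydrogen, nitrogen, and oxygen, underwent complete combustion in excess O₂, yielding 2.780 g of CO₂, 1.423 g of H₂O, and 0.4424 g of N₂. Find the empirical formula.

mol C = 2.780 g CO₂ ÷ 44.009 g/mol = 0.063169 mol
mol H = 2 × 1.423 g H₂O ÷ 18.015 g/mol = 0.15798 mol
mol N = 2 × 0.4424 g N₂ ÷ 28.014 g/mol = 0.031584 mol
mass O = 2.371 − (0.75872 + 0.15924 + 0.44240) = 1.0106 g → mol O = 1.0106 ÷ 15.999 = 0.063169 mol
Divide by the smallest (0.031584 mol): C 2.000, H 5.002, N 1.000, O 2.000

C2H5NO2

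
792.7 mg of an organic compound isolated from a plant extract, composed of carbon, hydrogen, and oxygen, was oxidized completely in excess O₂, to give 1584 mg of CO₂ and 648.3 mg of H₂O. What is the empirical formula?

C2H4O

mol C = 1.584 g CO₂ ÷ 44.009 g/mol = 0.035993 mol
mol H = 2 × 0.6483 g H₂O ÷ 18.015 g/mol = 0.071973 mol
mass O = 0.7927 − (0.43231 + 0.072549) = 0.28784 g → mol O = 0.28784 ÷ 15.999 = 0.017991 mol
Divide by the smallest (0.017991 mol): C 2.001, H 4.000, O 1.000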